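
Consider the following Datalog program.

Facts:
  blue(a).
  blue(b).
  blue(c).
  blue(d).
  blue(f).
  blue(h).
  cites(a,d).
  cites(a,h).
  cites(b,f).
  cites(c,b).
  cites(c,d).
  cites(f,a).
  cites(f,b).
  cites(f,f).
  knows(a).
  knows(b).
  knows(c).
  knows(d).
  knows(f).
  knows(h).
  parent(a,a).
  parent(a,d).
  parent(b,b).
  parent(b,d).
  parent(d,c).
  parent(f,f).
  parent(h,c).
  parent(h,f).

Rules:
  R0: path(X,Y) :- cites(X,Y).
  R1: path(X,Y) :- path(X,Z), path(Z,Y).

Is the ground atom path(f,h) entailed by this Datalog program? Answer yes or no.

yes

round 1: derive path(a,d) via R0 from cites(a,d)
round 1: derive path(a,h) via R0 from cites(a,h)
round 1: derive path(b,f) via R0 from cites(b,f)
round 1: derive path(c,b) via R0 from cites(c,b)
round 1: derive path(c,d) via R0 from cites(c,d)
round 1: derive path(f,a) via R0 from cites(f,a)
round 1: derive path(f,b) via R0 from cites(f,b)
round 1: derive path(f,f) via R0 from cites(f,f)
round 2: derive path(b,a) via R1 from path(b,f), path(f,a)
round 2: derive path(b,b) via R1 from path(b,f), path(f,b)
round 2: derive path(c,f) via R1 from path(c,b), path(b,f)
round 2: derive path(f,d) via R1 from path(f,a), path(a,d)
round 2: derive path(f,h) via R1 from path(f,a), path(a,h)
round 3: derive path(b,d) via R1 from path(b,a), path(a,d)
round 3: derive path(b,h) via R1 from path(b,a), path(a,h)
round 3: derive path(c,a) via R1 from path(c,b), path(b,a)
round 3: derive path(c,h) via R1 from path(c,f), path(f,h)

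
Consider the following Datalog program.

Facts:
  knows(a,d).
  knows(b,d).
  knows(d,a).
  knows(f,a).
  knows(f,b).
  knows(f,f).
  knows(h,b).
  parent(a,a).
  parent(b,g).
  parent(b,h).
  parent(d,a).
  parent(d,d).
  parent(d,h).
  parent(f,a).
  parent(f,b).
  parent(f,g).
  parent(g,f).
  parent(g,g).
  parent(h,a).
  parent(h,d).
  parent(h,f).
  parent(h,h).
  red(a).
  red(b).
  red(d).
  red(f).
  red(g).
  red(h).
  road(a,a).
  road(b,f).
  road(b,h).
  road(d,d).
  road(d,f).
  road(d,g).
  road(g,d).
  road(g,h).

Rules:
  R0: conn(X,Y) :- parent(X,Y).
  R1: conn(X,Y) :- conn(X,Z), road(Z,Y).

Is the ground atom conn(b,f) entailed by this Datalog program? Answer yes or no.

round 1: derive conn(a,a) via R0 from parent(a,a)
round 1: derive conn(b,g) via R0 from parent(b,g)
round 1: derive conn(b,h) via R0 from parent(b,h)
round 1: derive conn(d,a) via R0 from parent(d,a)
round 1: derive conn(d,d) via R0 from parent(d,d)
round 1: derive conn(d,h) via R0 from parent(d,h)
round 1: derive conn(f,a) via R0 from parent(f,a)
round 1: derive conn(f,b) via R0 from parent(f,b)
round 1: derive conn(f,g) via R0 from parent(f,g)
round 1: derive conn(g,f) via R0 from parent(g,f)
round 1: derive conn(g,g) via R0 from parent(g,g)
round 1: derive conn(h,a) via R0 from parent(h,a)
round 1: derive conn(h,d) via R0 from parent(h,d)
round 1: derive conn(h,f) via R0 from parent(h,f)
round 1: derive conn(h,h) via R0 from parent(h,h)
round 2: derive conn(b,d) via R1 from conn(b,g), road(g,d)
round 2: derive conn(d,f) via R1 from conn(d,d), road(d,f)
round 2: derive conn(d,g) via R1 from conn(d,d), road(d,g)
round 2: derive conn(f,d) via R1 from conn(f,g), road(g,d)
round 2: derive conn(f,f) via R1 from conn(f,b), road(b,f)
round 2: derive conn(f,h) via R1 from conn(f,b), road(b,h)
round 2: derive conn(g,d) via R1 from conn(g,g), road(g,d)
round 2: derive conn(g,h) via R1 from conn(g,g), road(g,h)
round 2: derive conn(h,g) via R1 from conn(h,d), road(d,g)
round 3: derive conn(b,f) via R1 from conn(b,d), road(d,f)

yes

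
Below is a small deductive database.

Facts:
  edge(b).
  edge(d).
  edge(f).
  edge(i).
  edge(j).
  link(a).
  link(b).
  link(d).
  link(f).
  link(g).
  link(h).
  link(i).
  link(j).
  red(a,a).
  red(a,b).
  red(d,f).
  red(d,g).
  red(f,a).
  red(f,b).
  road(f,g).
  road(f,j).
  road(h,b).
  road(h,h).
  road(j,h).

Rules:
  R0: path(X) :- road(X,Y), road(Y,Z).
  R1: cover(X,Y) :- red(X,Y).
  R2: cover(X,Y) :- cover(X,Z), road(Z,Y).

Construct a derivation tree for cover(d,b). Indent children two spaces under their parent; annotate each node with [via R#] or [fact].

cover(d,b)  [via R2]
  cover(d,h)  [via R2]
    cover(d,j)  [via R2]
      cover(d,f)  [via R1]
        red(d,f)  [fact]
      road(f,j)  [fact]
    road(j,h)  [fact]
  road(h,b)  [fact]

round 1: derive cover(a,a) via R1 from red(a,a)
round 1: derive cover(a,b) via R1 from red(a,b)
round 1: derive cover(d,f) via R1 from red(d,f)
round 1: derive cover(d,g) via R1 from red(d,g)
round 1: derive cover(f,a) via R1 from red(f,a)
round 1: derive cover(f,b) via R1 from red(f,b)
round 2: derive cover(d,j) via R2 from cover(d,f), road(f,j)
round 3: derive cover(d,h) via R2 from cover(d,j), road(j,h)
round 4: derive cover(d,b) via R2 from cover(d,h), road(h,b)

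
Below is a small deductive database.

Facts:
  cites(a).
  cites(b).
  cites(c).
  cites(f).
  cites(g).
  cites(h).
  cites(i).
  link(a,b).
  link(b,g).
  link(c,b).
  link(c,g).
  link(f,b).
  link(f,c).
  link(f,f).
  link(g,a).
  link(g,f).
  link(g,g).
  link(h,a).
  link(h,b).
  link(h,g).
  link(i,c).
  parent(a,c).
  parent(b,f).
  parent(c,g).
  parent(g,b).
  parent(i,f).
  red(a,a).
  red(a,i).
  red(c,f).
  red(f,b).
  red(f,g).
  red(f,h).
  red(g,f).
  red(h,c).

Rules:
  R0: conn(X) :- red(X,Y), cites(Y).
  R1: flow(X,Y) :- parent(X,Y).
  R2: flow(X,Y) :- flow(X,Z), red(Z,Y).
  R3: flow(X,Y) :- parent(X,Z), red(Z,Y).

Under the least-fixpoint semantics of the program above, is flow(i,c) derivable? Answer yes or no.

yes

round 1: derive flow(a,c) via R1 from parent(a,c)
round 1: derive flow(b,f) via R1 from parent(b,f)
round 1: derive flow(c,g) via R1 from parent(c,g)
round 1: derive flow(g,b) via R1 from parent(g,b)
round 1: derive flow(i,f) via R1 from parent(i,f)
round 1: derive flow(a,f) via R3 from parent(a,c), red(c,f)
round 1: derive flow(b,b) via R3 from parent(b,f), red(f,b)
round 1: derive flow(b,g) via R3 from parent(b,f), red(f,g)
round 1: derive flow(b,h) via R3 from parent(b,f), red(f,h)
round 1: derive flow(c,f) via R3 from parent(c,g), red(g,f)
round 1: derive flow(i,b) via R3 from parent(i,f), red(f,b)
round 1: derive flow(i,g) via R3 from parent(i,f), red(f,g)
round 1: derive flow(i,h) via R3 from parent(i,f), red(f,h)
round 2: derive flow(a,b) via R2 from flow(a,f), red(f,b)
round 2: derive flow(a,g) via R2 from flow(a,f), red(f,g)
round 2: derive flow(a,h) via R2 from flow(a,f), red(f,h)
round 2: derive flow(b,c) via R2 from flow(b,h), red(h,c)
round 2: derive flow(c,b) via R2 from flow(c,f), red(f,b)
round 2: derive flow(c,h) via R2 from flow(c,f), red(f,h)
round 2: derive flow(i,c) via R2 from flow(i,h), red(h,c)
round 3: derive flow(c,c) via R2 from flow(c,h), red(h,c)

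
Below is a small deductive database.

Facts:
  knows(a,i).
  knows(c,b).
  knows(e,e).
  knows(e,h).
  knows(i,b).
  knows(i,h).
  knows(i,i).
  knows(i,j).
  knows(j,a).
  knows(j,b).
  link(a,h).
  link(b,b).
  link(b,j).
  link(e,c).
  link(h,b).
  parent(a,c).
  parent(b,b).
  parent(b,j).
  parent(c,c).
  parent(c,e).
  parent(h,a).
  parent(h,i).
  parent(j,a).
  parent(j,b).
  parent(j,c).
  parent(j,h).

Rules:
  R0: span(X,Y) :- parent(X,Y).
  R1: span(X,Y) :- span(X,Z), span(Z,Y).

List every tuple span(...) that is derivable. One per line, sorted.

round 1: derive span(a,c) via R0 from parent(a,c)
round 1: derive span(b,b) via R0 from parent(b,b)
round 1: derive span(b,j) via R0 from parent(b,j)
round 1: derive span(c,c) via R0 from parent(c,c)
round 1: derive span(c,e) via R0 from parent(c,e)
round 1: derive span(h,a) via R0 from parent(h,a)
round 1: derive span(h,i) via R0 from parent(h,i)
round 1: derive span(j,a) via R0 from parent(j,a)
round 1: derive span(j,b) via R0 from parent(j,b)
round 1: derive span(j,c) via R0 from parent(j,c)
round 1: derive span(j,h) via R0 from parent(j,h)
round 2: derive span(a,e) via R1 from span(a,c), span(c,e)
round 2: derive span(b,a) via R1 from span(b,j), span(j,a)
round 2: derive span(b,c) via R1 from span(b,j), span(j,c)
round 2: derive span(b,h) via R1 from span(b,j), span(j,h)
round 2: derive span(h,c) via R1 from span(h,a), span(a,c)
round 2: derive span(j,e) via R1 from span(j,c), span(c,e)
round 2: derive span(j,i) via R1 from span(j,h), span(h,i)
round 2: derive span(j,j) via R1 from span(j,b), span(b,j)
round 3: derive span(b,e) via R1 from span(b,a), span(a,e)
round 3: derive span(b,i) via R1 from span(b,h), span(h,i)
round 3: derive span(h,e) via R1 from span(h,a), span(a,e)

span(a,c)
span(a,e)
span(b,a)
span(b,b)
span(b,c)
span(b,e)
span(b,h)
span(b,i)
span(b,j)
span(c,c)
span(c,e)
span(h,a)
span(h,c)
span(h,e)
span(h,i)
span(j,a)
span(j,b)
span(j,c)
span(j,e)
span(j,h)
span(j,i)
span(j,j)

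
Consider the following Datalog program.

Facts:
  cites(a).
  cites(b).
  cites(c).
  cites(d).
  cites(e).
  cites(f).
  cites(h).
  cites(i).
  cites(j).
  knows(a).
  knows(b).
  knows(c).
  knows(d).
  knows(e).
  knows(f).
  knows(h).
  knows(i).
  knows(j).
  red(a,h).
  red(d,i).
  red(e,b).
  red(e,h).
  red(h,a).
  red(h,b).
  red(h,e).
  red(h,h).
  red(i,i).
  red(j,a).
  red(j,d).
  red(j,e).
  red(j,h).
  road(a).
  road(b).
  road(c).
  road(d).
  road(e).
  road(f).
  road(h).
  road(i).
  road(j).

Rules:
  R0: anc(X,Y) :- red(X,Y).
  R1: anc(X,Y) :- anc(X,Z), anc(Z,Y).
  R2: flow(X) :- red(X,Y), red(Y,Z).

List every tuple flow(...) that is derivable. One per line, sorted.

flow(a)
flow(d)
flow(e)
flow(h)
flow(i)
flow(j)

round 1: derive flow(a) via R2 from red(a,h), red(h,a)
round 1: derive flow(d) via R2 from red(d,i), red(i,i)
round 1: derive flow(e) via R2 from red(e,h), red(h,a)
round 1: derive flow(h) via R2 from red(h,a), red(a,h)
round 1: derive flow(i) via R2 from red(i,i), red(i,i)
round 1: derive flow(j) via R2 from red(j,a), red(a,h)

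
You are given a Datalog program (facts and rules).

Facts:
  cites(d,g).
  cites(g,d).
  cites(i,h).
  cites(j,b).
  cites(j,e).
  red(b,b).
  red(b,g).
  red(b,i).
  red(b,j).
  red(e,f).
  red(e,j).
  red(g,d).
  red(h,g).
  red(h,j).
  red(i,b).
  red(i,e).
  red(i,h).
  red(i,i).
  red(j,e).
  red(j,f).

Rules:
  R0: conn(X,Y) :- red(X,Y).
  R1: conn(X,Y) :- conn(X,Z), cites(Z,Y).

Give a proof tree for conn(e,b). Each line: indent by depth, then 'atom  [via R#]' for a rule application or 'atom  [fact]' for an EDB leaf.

conn(e,b)  [via R1]
  conn(e,j)  [via R0]
    red(e,j)  [fact]
  cites(j,b)  [fact]

round 1: derive conn(b,b) via R0 from red(b,b)
round 1: derive conn(b,g) via R0 from red(b,g)
round 1: derive conn(b,i) via R0 from red(b,i)
round 1: derive conn(b,j) via R0 from red(b,j)
round 1: derive conn(e,f) via R0 from red(e,f)
round 1: derive conn(e,j) via R0 from red(e,j)
round 1: derive conn(g,d) via R0 from red(g,d)
round 1: derive conn(h,g) via R0 from red(h,g)
round 1: derive conn(h,j) via R0 from red(h,j)
round 1: derive conn(i,b) via R0 from red(i,b)
round 1: derive conn(i,e) via R0 from red(i,e)
round 1: derive conn(i,h) via R0 from red(i,h)
round 1: derive conn(i,i) via R0 from red(i,i)
round 1: derive conn(j,e) via R0 from red(j,e)
round 1: derive conn(j,f) via R0 from red(j,f)
round 2: derive conn(b,d) via R1 from conn(b,g), cites(g,d)
round 2: derive conn(b,e) via R1 from conn(b,j), cites(j,e)
round 2: derive conn(b,h) via R1 from conn(b,i), cites(i,h)
round 2: derive conn(e,b) via R1 from conn(e,j), cites(j,b)
round 2: derive conn(e,e) via R1 from conn(e,j), cites(j,e)
round 2: derive conn(g,g) via R1 from conn(g,d), cites(d,g)
round 2: derive conn(h,b) via R1 from conn(h,j), cites(j,b)
round 2: derive conn(h,d) via R1 from conn(h,g), cites(g,d)
round 2: derive conn(h,e) via R1 from conn(h,j), cites(j,e)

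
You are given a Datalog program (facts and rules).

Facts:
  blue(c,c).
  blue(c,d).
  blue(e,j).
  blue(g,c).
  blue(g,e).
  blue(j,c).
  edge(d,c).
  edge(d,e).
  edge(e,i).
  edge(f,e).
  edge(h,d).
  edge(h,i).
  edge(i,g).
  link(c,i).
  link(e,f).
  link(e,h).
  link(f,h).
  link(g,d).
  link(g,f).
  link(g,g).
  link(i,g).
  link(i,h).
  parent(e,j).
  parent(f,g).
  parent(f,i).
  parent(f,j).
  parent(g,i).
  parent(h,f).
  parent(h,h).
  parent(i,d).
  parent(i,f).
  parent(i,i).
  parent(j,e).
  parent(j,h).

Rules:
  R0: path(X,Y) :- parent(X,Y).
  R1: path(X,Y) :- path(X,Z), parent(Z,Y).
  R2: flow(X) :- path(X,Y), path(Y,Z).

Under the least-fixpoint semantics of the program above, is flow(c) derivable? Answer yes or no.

round 1: derive path(e,j) via R0 from parent(e,j)
round 1: derive path(f,g) via R0 from parent(f,g)
round 1: derive path(f,i) via R0 from parent(f,i)
round 1: derive path(f,j) via R0 from parent(f,j)
round 1: derive path(g,i) via R0 from parent(g,i)
round 1: derive path(h,f) via R0 from parent(h,f)
round 1: derive path(h,h) via R0 from parent(h,h)
round 1: derive path(i,d) via R0 from parent(i,d)
round 1: derive path(i,f) via R0 from parent(i,f)
round 1: derive path(i,i) via R0 from parent(i,i)
round 1: derive path(j,e) via R0 from parent(j,e)
round 1: derive path(j,h) via R0 from parent(j,h)
round 2: derive path(e,e) via R1 from path(e,j), parent(j,e)
round 2: derive path(e,h) via R1 from path(e,j), parent(j,h)
round 2: derive path(f,d) via R1 from path(f,i), parent(i,d)
round 2: derive path(f,e) via R1 from path(f,j), parent(j,e)
round 2: derive path(f,f) via R1 from path(f,i), parent(i,f)
round 2: derive path(f,h) via R1 from path(f,j), parent(j,h)
round 2: derive path(g,d) via R1 from path(g,i), parent(i,d)
round 2: derive path(g,f) via R1 from path(g,i), parent(i,f)
round 2: derive path(h,g) via R1 from path(h,f), parent(f,g)
round 2: derive path(h,i) via R1 from path(h,f), parent(f,i)
round 2: derive path(h,j) via R1 from path(h,f), parent(f,j)
round 2: derive path(i,g) via R1 from path(i,f), parent(f,g)
round 2: derive path(i,j) via R1 from path(i,f), parent(f,j)
round 2: derive path(j,f) via R1 from path(j,h), parent(h,f)
round 2: derive path(j,j) via R1 from path(j,e), parent(e,j)
round 2: derive flow(e) via R2 from path(e,j), path(j,e)
round 2: derive flow(f) via R2 from path(f,g), path(g,i)
round 2: derive flow(g) via R2 from path(g,i), path(i,d)
round 2: derive flow(h) via R2 from path(h,f), path(f,g)
round 2: derive flow(i) via R2 from path(i,f), path(f,g)
round 2: derive flow(j) via R2 from path(j,e), path(e,j)
round 3: derive path(e,f) via R1 from path(e,h), parent(h,f)
round 3: derive path(g,g) via R1 from path(g,f), parent(f,g)
round 3: derive path(g,j) via R1 from path(g,f), parent(f,j)
round 3: derive path(h,d) via R1 from path(h,i), parent(i,d)
round 3: derive path(h,e) via R1 from path(h,j), parent(j,e)
round 3: derive path(i,e) via R1 from path(i,j), parent(j,e)
round 3: derive path(i,h) via R1 from path(i,j), parent(j,h)
round 3: derive path(j,g) via R1 from path(j,f), parent(f,g)
round 3: derive path(j,i) via R1 from path(j,f), parent(f,i)
round 4: derive path(e,g) via R1 from path(e,f), parent(f,g)
round 4: derive path(e,i) via R1 from path(e,f), parent(f,i)
round 4: derive path(g,e) via R1 from path(g,j), parent(j,e)
round 4: derive path(g,h) via R1 from path(g,j), parent(j,h)
round 4: derive path(j,d) via R1 from path(j,i), parent(i,d)
round 5: derive path(e,d) via R1 from path(e,i), parent(i,d)

no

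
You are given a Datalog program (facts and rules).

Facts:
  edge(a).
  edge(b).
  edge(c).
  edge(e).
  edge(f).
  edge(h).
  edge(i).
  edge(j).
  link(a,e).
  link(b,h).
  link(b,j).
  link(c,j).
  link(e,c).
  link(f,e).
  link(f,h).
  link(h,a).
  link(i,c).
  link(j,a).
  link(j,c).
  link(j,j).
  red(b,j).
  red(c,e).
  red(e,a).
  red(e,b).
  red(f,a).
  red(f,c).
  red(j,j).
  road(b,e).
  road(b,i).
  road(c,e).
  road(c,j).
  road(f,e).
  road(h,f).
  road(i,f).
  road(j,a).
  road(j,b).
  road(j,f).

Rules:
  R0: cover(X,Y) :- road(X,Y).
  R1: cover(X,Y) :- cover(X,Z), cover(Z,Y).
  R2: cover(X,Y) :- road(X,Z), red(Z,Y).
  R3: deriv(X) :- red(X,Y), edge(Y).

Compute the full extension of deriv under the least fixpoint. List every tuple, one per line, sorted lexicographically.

round 1: derive deriv(b) via R3 from red(b,j), edge(j)
round 1: derive deriv(c) via R3 from red(c,e), edge(e)
round 1: derive deriv(e) via R3 from red(e,a), edge(a)
round 1: derive deriv(f) via R3 from red(f,a), edge(a)
round 1: derive deriv(j) via R3 from red(j,j), edge(j)

deriv(b)
deriv(c)
deriv(e)
deriv(f)
deriv(j)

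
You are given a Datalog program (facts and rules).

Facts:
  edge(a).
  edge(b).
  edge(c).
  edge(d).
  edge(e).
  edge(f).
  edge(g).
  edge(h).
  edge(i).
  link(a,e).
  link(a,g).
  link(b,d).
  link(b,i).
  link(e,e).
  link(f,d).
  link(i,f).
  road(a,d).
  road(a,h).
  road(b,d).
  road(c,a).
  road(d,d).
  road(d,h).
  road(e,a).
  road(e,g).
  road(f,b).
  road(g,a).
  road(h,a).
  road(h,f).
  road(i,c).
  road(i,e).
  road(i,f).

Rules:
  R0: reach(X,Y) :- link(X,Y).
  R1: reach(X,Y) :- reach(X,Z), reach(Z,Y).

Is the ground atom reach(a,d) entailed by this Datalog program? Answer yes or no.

no

round 1: derive reach(a,e) via R0 from link(a,e)
round 1: derive reach(a,g) via R0 from link(a,g)
round 1: derive reach(b,d) via R0 from link(b,d)
round 1: derive reach(b,i) via R0 from link(b,i)
round 1: derive reach(e,e) via R0 from link(e,e)
round 1: derive reach(f,d) via R0 from link(f,d)
round 1: derive reach(i,f) via R0 from link(i,f)
round 2: derive reach(b,f) via R1 from reach(b,i), reach(i,f)
round 2: derive reach(i,d) via R1 from reach(i,f), reach(f,d)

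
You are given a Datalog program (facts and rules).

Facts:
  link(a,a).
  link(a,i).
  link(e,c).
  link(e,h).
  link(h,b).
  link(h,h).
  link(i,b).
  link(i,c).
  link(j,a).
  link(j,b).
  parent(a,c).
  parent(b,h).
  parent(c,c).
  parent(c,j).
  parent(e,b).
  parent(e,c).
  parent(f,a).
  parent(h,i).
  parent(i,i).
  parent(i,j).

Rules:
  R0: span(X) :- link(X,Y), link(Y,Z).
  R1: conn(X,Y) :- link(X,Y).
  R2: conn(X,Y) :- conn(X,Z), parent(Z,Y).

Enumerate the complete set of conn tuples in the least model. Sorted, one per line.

conn(a,a)
conn(a,c)
conn(a,i)
conn(a,j)
conn(e,c)
conn(e,h)
conn(e,i)
conn(e,j)
conn(h,b)
conn(h,h)
conn(h,i)
conn(h,j)
conn(i,b)
conn(i,c)
conn(i,h)
conn(i,i)
conn(i,j)
conn(j,a)
conn(j,b)
conn(j,c)
conn(j,h)
conn(j,i)
conn(j,j)

round 1: derive conn(a,a) via R1 from link(a,a)
round 1: derive conn(a,i) via R1 from link(a,i)
round 1: derive conn(e,c) via R1 from link(e,c)
round 1: derive conn(e,h) via R1 from link(e,h)
round 1: derive conn(h,b) via R1 from link(h,b)
round 1: derive conn(h,h) via R1 from link(h,h)
round 1: derive conn(i,b) via R1 from link(i,b)
round 1: derive conn(i,c) via R1 from link(i,c)
round 1: derive conn(j,a) via R1 from link(j,a)
round 1: derive conn(j,b) via R1 from link(j,b)
round 2: derive conn(a,c) via R2 from conn(a,a), parent(a,c)
round 2: derive conn(a,j) via R2 from conn(a,i), parent(i,j)
round 2: derive conn(e,i) via R2 from conn(e,h), parent(h,i)
round 2: derive conn(e,j) via R2 from conn(e,c), parent(c,j)
round 2: derive conn(h,i) via R2 from conn(h,h), parent(h,i)
round 2: derive conn(i,h) via R2 from conn(i,b), parent(b,h)
round 2: derive conn(i,j) via R2 from conn(i,c), parent(c,j)
round 2: derive conn(j,c) via R2 from conn(j,a), parent(a,c)
round 2: derive conn(j,h) via R2 from conn(j,b), parent(b,h)
round 3: derive conn(h,j) via R2 from conn(h,i), parent(i,j)
round 3: derive conn(i,i) via R2 from conn(i,h), parent(h,i)
round 3: derive conn(j,i) via R2 from conn(j,h), parent(h,i)
round 3: derive conn(j,j) via R2 from conn(j,c), parent(c,j)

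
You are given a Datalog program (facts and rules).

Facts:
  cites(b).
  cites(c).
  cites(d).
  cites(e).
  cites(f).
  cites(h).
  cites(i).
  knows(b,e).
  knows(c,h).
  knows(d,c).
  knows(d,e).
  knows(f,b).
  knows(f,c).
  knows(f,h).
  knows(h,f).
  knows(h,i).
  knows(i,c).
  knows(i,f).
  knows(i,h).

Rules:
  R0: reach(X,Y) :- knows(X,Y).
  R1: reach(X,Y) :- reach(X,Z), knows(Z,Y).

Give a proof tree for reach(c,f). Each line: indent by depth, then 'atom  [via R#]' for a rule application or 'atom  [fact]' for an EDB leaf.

round 1: derive reach(b,e) via R0 from knows(b,e)
round 1: derive reach(c,h) via R0 from knows(c,h)
round 1: derive reach(d,c) via R0 from knows(d,c)
round 1: derive reach(d,e) via R0 from knows(d,e)
round 1: derive reach(f,b) via R0 from knows(f,b)
round 1: derive reach(f,c) via R0 from knows(f,c)
round 1: derive reach(f,h) via R0 from knows(f,h)
round 1: derive reach(h,f) via R0 from knows(h,f)
round 1: derive reach(h,i) via R0 from knows(h,i)
round 1: derive reach(i,c) via R0 from knows(i,c)
round 1: derive reach(i,f) via R0 from knows(i,f)
round 1: derive reach(i,h) via R0 from knows(i,h)
round 2: derive reach(c,f) via R1 from reach(c,h), knows(h,f)
round 2: derive reach(c,i) via R1 from reach(c,h), knows(h,i)
round 2: derive reach(d,h) via R1 from reach(d,c), knows(c,h)
round 2: derive reach(f,e) via R1 from reach(f,b), knows(b,e)
round 2: derive reach(f,f) via R1 from reach(f,h), knows(h,f)
round 2: derive reach(f,i) via R1 from reach(f,h), knows(h,i)
round 2: derive reach(h,b) via R1 from reach(h,f), knows(f,b)
round 2: derive reach(h,c) via R1 from reach(h,f), knows(f,c)
round 2: derive reach(h,h) via R1 from reach(h,f), knows(f,h)
round 2: derive reach(i,b) via R1 from reach(i,f), knows(f,b)
round 2: derive reach(i,i) via R1 from reach(i,h), knows(h,i)
round 3: derive reach(c,b) via R1 from reach(c,f), knows(f,b)
round 3: derive reach(c,c) via R1 from reach(c,f), knows(f,c)
round 3: derive reach(d,f) via R1 from reach(d,h), knows(h,f)
round 3: derive reach(d,i) via R1 from reach(d,h), knows(h,i)
round 3: derive reach(h,e) via R1 from reach(h,b), knows(b,e)
round 3: derive reach(i,e) via R1 from reach(i,b), knows(b,e)
round 4: derive reach(c,e) via R1 from reach(c,b), knows(b,e)
round 4: derive reach(d,b) via R1 from reach(d,f), knows(f,b)

reach(c,f)  [via R1]
  reach(c,h)  [via R0]
    knows(c,h)  [fact]
  knows(h,f)  [fact]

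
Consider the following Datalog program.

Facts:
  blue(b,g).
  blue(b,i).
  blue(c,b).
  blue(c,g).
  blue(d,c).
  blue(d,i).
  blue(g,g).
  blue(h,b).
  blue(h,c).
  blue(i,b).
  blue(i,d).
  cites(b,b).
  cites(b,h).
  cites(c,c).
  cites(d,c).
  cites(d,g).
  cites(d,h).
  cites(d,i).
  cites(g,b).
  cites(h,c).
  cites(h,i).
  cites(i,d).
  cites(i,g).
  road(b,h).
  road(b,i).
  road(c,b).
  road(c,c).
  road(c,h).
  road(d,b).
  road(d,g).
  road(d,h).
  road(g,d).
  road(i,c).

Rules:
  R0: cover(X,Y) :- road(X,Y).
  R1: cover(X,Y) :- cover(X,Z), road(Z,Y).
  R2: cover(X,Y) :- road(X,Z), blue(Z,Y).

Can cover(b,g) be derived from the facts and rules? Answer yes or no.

yes

round 1: derive cover(b,h) via R0 from road(b,h)
round 1: derive cover(b,i) via R0 from road(b,i)
round 1: derive cover(c,b) via R0 from road(c,b)
round 1: derive cover(c,c) via R0 from road(c,c)
round 1: derive cover(c,h) via R0 from road(c,h)
round 1: derive cover(d,b) via R0 from road(d,b)
round 1: derive cover(d,g) via R0 from road(d,g)
round 1: derive cover(d,h) via R0 from road(d,h)
round 1: derive cover(g,d) via R0 from road(g,d)
round 1: derive cover(i,c) via R0 from road(i,c)
round 1: derive cover(b,b) via R2 from road(b,h), blue(h,b)
round 1: derive cover(b,c) via R2 from road(b,h), blue(h,c)
round 1: derive cover(b,d) via R2 from road(b,i), blue(i,d)
round 1: derive cover(c,g) via R2 from road(c,b), blue(b,g)
round 1: derive cover(c,i) via R2 from road(c,b), blue(b,i)
round 1: derive cover(d,c) via R2 from road(d,h), blue(h,c)
round 1: derive cover(d,i) via R2 from road(d,b), blue(b,i)
round 1: derive cover(g,c) via R2 from road(g,d), blue(d,c)
round 1: derive cover(g,i) via R2 from road(g,d), blue(d,i)
round 1: derive cover(i,b) via R2 from road(i,c), blue(c,b)
round 1: derive cover(i,g) via R2 from road(i,c), blue(c,g)
round 2: derive cover(b,g) via R1 from cover(b,d), road(d,g)
round 2: derive cover(c,d) via R1 from cover(c,g), road(g,d)
round 2: derive cover(d,d) via R1 from cover(d,g), road(g,d)
round 2: derive cover(g,b) via R1 from cover(g,c), road(c,b)
round 2: derive cover(g,g) via R1 from cover(g,d), road(d,g)
round 2: derive cover(g,h) via R1 from cover(g,c), road(c,h)
round 2: derive cover(i,d) via R1 from cover(i,g), road(g,d)
round 2: derive cover(i,h) via R1 from cover(i,b), road(b,h)
round 2: derive cover(i,i) via R1 from cover(i,b), road(b,i)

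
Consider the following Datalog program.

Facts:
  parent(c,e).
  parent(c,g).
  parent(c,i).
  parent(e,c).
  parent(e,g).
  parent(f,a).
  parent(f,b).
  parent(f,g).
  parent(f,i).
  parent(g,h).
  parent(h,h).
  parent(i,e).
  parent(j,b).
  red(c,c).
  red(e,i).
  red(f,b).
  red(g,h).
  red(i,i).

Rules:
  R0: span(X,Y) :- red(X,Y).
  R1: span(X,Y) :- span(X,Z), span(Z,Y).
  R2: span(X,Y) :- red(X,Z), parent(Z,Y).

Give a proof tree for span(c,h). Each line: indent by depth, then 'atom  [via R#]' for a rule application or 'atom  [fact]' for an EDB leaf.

round 1: derive span(c,c) via R0 from red(c,c)
round 1: derive span(e,i) via R0 from red(e,i)
round 1: derive span(f,b) via R0 from red(f,b)
round 1: derive span(g,h) via R0 from red(g,h)
round 1: derive span(i,i) via R0 from red(i,i)
round 1: derive span(c,e) via R2 from red(c,c), parent(c,e)
round 1: derive span(c,g) via R2 from red(c,c), parent(c,g)
round 1: derive span(c,i) via R2 from red(c,c), parent(c,i)
round 1: derive span(e,e) via R2 from red(e,i), parent(i,e)
round 1: derive span(i,e) via R2 from red(i,i), parent(i,e)
round 2: derive span(c,h) via R1 from span(c,g), span(g,h)

span(c,h)  [via R1]
  span(c,g)  [via R2]
    red(c,c)  [fact]
    parent(c,g)  [fact]
  span(g,h)  [via R0]
    red(g,h)  [fact]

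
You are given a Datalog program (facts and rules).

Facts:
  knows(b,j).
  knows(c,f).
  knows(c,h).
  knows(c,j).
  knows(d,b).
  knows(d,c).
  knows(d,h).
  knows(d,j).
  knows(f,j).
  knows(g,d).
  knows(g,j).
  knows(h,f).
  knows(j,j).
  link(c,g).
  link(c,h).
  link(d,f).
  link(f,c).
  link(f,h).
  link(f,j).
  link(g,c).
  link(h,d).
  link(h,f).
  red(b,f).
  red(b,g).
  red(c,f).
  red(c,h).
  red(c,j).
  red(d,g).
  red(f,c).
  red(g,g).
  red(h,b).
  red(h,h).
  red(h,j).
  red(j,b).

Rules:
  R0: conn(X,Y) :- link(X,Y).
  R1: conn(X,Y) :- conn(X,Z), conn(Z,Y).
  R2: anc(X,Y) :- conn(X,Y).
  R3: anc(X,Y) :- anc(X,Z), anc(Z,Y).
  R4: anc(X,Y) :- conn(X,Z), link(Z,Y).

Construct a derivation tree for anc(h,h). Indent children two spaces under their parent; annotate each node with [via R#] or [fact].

anc(h,h)  [via R4]
  conn(h,f)  [via R0]
    link(h,f)  [fact]
  link(f,h)  [fact]

round 1: derive conn(c,g) via R0 from link(c,g)
round 1: derive conn(c,h) via R0 from link(c,h)
round 1: derive conn(d,f) via R0 from link(d,f)
round 1: derive conn(f,c) via R0 from link(f,c)
round 1: derive conn(f,h) via R0 from link(f,h)
round 1: derive conn(f,j) via R0 from link(f,j)
round 1: derive conn(g,c) via R0 from link(g,c)
round 1: derive conn(h,d) via R0 from link(h,d)
round 1: derive conn(h,f) via R0 from link(h,f)
round 2: derive conn(c,c) via R1 from conn(c,g), conn(g,c)
round 2: derive conn(c,d) via R1 from conn(c,h), conn(h,d)
round 2: derive conn(c,f) via R1 from conn(c,h), conn(h,f)
round 2: derive conn(d,c) via R1 from conn(d,f), conn(f,c)
round 2: derive conn(d,h) via R1 from conn(d,f), conn(f,h)
round 2: derive conn(d,j) via R1 from conn(d,f), conn(f,j)
round 2: derive conn(f,d) via R1 from conn(f,h), conn(h,d)
round 2: derive conn(f,f) via R1 from conn(f,h), conn(h,f)
round 2: derive conn(f,g) via R1 from conn(f,c), conn(c,g)
round 2: derive conn(g,g) via R1 from conn(g,c), conn(c,g)
round 2: derive conn(g,h) via R1 from conn(g,c), conn(c,h)
round 2: derive conn(h,c) via R1 from conn(h,f), conn(f,c)
round 2: derive conn(h,h) via R1 from conn(h,f), conn(f,h)
round 2: derive conn(h,j) via R1 from conn(h,f), conn(f,j)
round 2: derive anc(c,g) via R2 from conn(c,g)
round 2: derive anc(c,h) via R2 from conn(c,h)
round 2: derive anc(d,f) via R2 from conn(d,f)
round 2: derive anc(f,c) via R2 from conn(f,c)
round 2: derive anc(f,h) via R2 from conn(f,h)
round 2: derive anc(f,j) via R2 from conn(f,j)
round 2: derive anc(g,c) via R2 from conn(g,c)
round 2: derive anc(h,d) via R2 from conn(h,d)
round 2: derive anc(h,f) via R2 from conn(h,f)
round 2: derive anc(c,c) via R4 from conn(c,g), link(g,c)
round 2: derive anc(c,d) via R4 from conn(c,h), link(h,d)
round 2: derive anc(c,f) via R4 from conn(c,h), link(h,f)
round 2: derive anc(d,c) via R4 from conn(d,f), link(f,c)
round 2: derive anc(d,h) via R4 from conn(d,f), link(f,h)
round 2: derive anc(d,j) via R4 from conn(d,f), link(f,j)
round 2: derive anc(f,d) via R4 from conn(f,h), link(h,d)
round 2: derive anc(f,f) via R4 from conn(f,h), link(h,f)
round 2: derive anc(f,g) via R4 from conn(f,c), link(c,g)
round 2: derive anc(g,g) via R4 from conn(g,c), link(c,g)
round 2: derive anc(g,h) via R4 from conn(g,c), link(c,h)
round 2: derive anc(h,c) via R4 from conn(h,f), link(f,c)
round 2: derive anc(h,h) via R4 from conn(h,f), link(f,h)
round 2: derive anc(h,j) via R4 from conn(h,f), link(f,j)
round 3: derive conn(c,j) via R1 from conn(c,d), conn(d,j)
round 3: derive conn(d,d) via R1 from conn(d,c), conn(c,d)
round 3: derive conn(d,g) via R1 from conn(d,c), conn(c,g)
round 3: derive conn(g,d) via R1 from conn(g,c), conn(c,d)
round 3: derive conn(g,f) via R1 from conn(g,c), conn(c,f)
round 3: derive conn(g,j) via R1 from conn(g,h), conn(h,j)
round 3: derive conn(h,g) via R1 from conn(h,c), conn(c,g)
round 3: derive anc(c,j) via R3 from anc(c,d), anc(d,j)
round 3: derive anc(d,d) via R3 from anc(d,c), anc(c,d)
round 3: derive anc(d,g) via R3 from anc(d,c), anc(c,g)
round 3: derive anc(g,d) via R3 from anc(g,c), anc(c,d)
round 3: derive anc(g,f) via R3 from anc(g,c), anc(c,f)
round 3: derive anc(g,j) via R3 from anc(g,h), anc(h,j)
round 3: derive anc(h,g) via R3 from anc(h,c), anc(c,g)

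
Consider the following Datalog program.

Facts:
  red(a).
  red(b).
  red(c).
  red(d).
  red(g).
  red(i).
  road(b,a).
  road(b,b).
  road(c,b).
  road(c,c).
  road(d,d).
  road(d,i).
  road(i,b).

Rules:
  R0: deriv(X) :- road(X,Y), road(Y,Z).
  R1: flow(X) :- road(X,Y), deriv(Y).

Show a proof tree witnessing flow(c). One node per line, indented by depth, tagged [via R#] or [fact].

round 1: derive deriv(b) via R0 from road(b,b), road(b,a)
round 1: derive deriv(c) via R0 from road(c,b), road(b,a)
round 1: derive deriv(d) via R0 from road(d,d), road(d,d)
round 1: derive deriv(i) via R0 from road(i,b), road(b,a)
round 2: derive flow(b) via R1 from road(b,b), deriv(b)
round 2: derive flow(c) via R1 from road(c,b), deriv(b)
round 2: derive flow(d) via R1 from road(d,d), deriv(d)
round 2: derive flow(i) via R1 from road(i,b), deriv(b)

flow(c)  [via R1]
  road(c,b)  [fact]
  deriv(b)  [via R0]
    road(b,b)  [fact]
    road(b,a)  [fact]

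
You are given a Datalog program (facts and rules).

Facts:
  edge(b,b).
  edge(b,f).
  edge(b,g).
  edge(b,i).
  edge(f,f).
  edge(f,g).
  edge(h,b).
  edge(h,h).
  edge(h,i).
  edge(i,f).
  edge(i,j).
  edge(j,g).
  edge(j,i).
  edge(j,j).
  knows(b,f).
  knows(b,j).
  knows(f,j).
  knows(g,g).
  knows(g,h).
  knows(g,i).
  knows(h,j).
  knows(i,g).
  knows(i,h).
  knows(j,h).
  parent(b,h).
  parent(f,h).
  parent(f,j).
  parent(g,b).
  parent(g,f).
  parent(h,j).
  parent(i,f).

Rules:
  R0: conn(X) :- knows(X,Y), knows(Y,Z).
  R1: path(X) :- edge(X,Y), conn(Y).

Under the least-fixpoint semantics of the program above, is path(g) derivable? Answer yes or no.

round 1: derive conn(b) via R0 from knows(b,f), knows(f,j)
round 1: derive conn(f) via R0 from knows(f,j), knows(j,h)
round 1: derive conn(g) via R0 from knows(g,g), knows(g,g)
round 1: derive conn(h) via R0 from knows(h,j), knows(j,h)
round 1: derive conn(i) via R0 from knows(i,g), knows(g,g)
round 1: derive conn(j) via R0 from knows(j,h), knows(h,j)
round 2: derive path(b) via R1 from edge(b,b), conn(b)
round 2: derive path(f) via R1 from edge(f,f), conn(f)
round 2: derive path(h) via R1 from edge(h,b), conn(b)
round 2: derive path(i) via R1 from edge(i,f), conn(f)
round 2: derive path(j) via R1 from edge(j,g), conn(g)

no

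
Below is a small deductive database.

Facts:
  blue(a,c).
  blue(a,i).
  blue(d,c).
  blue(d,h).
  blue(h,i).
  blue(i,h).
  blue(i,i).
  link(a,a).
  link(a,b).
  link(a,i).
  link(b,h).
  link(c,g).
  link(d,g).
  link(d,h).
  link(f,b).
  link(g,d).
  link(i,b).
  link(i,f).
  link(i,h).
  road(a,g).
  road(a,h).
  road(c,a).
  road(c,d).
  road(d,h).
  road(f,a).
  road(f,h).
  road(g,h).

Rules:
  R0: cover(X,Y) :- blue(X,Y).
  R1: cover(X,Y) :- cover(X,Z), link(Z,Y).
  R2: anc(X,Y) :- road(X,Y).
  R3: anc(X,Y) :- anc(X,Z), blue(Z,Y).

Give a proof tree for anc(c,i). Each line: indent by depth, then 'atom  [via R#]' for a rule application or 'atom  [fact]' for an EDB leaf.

round 1: derive anc(a,g) via R2 from road(a,g)
round 1: derive anc(a,h) via R2 from road(a,h)
round 1: derive anc(c,a) via R2 from road(c,a)
round 1: derive anc(c,d) via R2 from road(c,d)
round 1: derive anc(d,h) via R2 from road(d,h)
round 1: derive anc(f,a) via R2 from road(f,a)
round 1: derive anc(f,h) via R2 from road(f,h)
round 1: derive anc(g,h) via R2 from road(g,h)
round 2: derive anc(a,i) via R3 from anc(a,h), blue(h,i)
round 2: derive anc(c,c) via R3 from anc(c,a), blue(a,c)
round 2: derive anc(c,h) via R3 from anc(c,d), blue(d,h)
round 2: derive anc(c,i) via R3 from anc(c,a), blue(a,i)
round 2: derive anc(d,i) via R3 from anc(d,h), blue(h,i)
round 2: derive anc(f,c) via R3 from anc(f,a), blue(a,c)
round 2: derive anc(f,i) via R3 from anc(f,a), blue(a,i)
round 2: derive anc(g,i) via R3 from anc(g,h), blue(h,i)

anc(c,i)  [via R3]
  anc(c,a)  [via R2]
    road(c,a)  [fact]
  blue(a,i)  [fact]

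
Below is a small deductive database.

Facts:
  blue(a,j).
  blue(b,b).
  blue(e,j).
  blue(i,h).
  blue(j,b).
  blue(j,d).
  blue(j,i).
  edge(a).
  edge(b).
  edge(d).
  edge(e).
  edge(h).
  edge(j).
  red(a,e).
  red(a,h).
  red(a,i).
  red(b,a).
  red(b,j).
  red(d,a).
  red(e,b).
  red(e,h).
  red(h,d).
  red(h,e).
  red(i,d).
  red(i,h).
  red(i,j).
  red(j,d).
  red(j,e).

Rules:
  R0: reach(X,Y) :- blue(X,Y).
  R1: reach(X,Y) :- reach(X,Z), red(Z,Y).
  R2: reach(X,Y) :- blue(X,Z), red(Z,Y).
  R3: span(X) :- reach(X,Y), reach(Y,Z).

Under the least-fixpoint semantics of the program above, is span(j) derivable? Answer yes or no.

yes

round 1: derive reach(a,j) via R0 from blue(a,j)
round 1: derive reach(b,b) via R0 from blue(b,b)
round 1: derive reach(e,j) via R0 from blue(e,j)
round 1: derive reach(i,h) via R0 from blue(i,h)
round 1: derive reach(j,b) via R0 from blue(j,b)
round 1: derive reach(j,d) via R0 from blue(j,d)
round 1: derive reach(j,i) via R0 from blue(j,i)
round 1: derive reach(a,d) via R2 from blue(a,j), red(j,d)
round 1: derive reach(a,e) via R2 from blue(a,j), red(j,e)
round 1: derive reach(b,a) via R2 from blue(b,b), red(b,a)
round 1: derive reach(b,j) via R2 from blue(b,b), red(b,j)
round 1: derive reach(e,d) via R2 from blue(e,j), red(j,d)
round 1: derive reach(e,e) via R2 from blue(e,j), red(j,e)
round 1: derive reach(i,d) via R2 from blue(i,h), red(h,d)
round 1: derive reach(i,e) via R2 from blue(i,h), red(h,e)
round 1: derive reach(j,a) via R2 from blue(j,b), red(b,a)
round 1: derive reach(j,h) via R2 from blue(j,i), red(i,h)
round 1: derive reach(j,j) via R2 from blue(j,b), red(b,j)
round 2: derive reach(a,a) via R1 from reach(a,d), red(d,a)
round 2: derive reach(a,b) via R1 from reach(a,e), red(e,b)
round 2: derive reach(a,h) via R1 from reach(a,e), red(e,h)
round 2: derive reach(b,d) via R1 from reach(b,j), red(j,d)
round 2: derive reach(b,e) via R1 from reach(b,a), red(a,e)
round 2: derive reach(b,h) via R1 from reach(b,a), red(a,h)
round 2: derive reach(b,i) via R1 from reach(b,a), red(a,i)
round 2: derive reach(e,a) via R1 from reach(e,d), red(d,a)
round 2: derive reach(e,b) via R1 from reach(e,e), red(e,b)
round 2: derive reach(e,h) via R1 from reach(e,e), red(e,h)
round 2: derive reach(i,a) via R1 from reach(i,d), red(d,a)
round 2: derive reach(i,b) via R1 from reach(i,e), red(e,b)
round 2: derive reach(j,e) via R1 from reach(j,a), red(a,e)
round 2: derive span(a) via R3 from reach(a,e), reach(e,d)
round 2: derive span(b) via R3 from reach(b,a), reach(a,d)
round 2: derive span(e) via R3 from reach(e,e), reach(e,d)
round 2: derive span(i) via R3 from reach(i,e), reach(e,d)
round 2: derive span(j) via R3 from reach(j,a), reach(a,d)
round 3: derive reach(a,i) via R1 from reach(a,a), red(a,i)
round 3: derive reach(e,i) via R1 from reach(e,a), red(a,i)
round 3: derive reach(i,i) via R1 from reach(i,a), red(a,i)
round 3: derive reach(i,j) via R1 from reach(i,b), red(b,j)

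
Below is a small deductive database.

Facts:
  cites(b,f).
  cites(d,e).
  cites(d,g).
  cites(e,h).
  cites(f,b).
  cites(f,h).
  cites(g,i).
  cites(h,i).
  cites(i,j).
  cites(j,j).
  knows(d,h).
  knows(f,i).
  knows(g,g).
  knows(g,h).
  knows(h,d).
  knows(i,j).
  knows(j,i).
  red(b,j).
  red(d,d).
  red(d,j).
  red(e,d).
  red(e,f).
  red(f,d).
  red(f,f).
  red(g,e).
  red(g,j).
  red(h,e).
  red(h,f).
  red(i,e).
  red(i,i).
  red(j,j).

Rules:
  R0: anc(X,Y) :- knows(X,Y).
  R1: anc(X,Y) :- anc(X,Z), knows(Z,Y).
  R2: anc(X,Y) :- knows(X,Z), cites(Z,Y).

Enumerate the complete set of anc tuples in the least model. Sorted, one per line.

round 1: derive anc(d,h) via R0 from knows(d,h)
round 1: derive anc(f,i) via R0 from knows(f,i)
round 1: derive anc(g,g) via R0 from knows(g,g)
round 1: derive anc(g,h) via R0 from knows(g,h)
round 1: derive anc(h,d) via R0 from knows(h,d)
round 1: derive anc(i,j) via R0 from knows(i,j)
round 1: derive anc(j,i) via R0 from knows(j,i)
round 1: derive anc(d,i) via R2 from knows(d,h), cites(h,i)
round 1: derive anc(f,j) via R2 from knows(f,i), cites(i,j)
round 1: derive anc(g,i) via R2 from knows(g,g), cites(g,i)
round 1: derive anc(h,e) via R2 from knows(h,d), cites(d,e)
round 1: derive anc(h,g) via R2 from knows(h,d), cites(d,g)
round 1: derive anc(j,j) via R2 from knows(j,i), cites(i,j)
round 2: derive anc(d,d) via R1 from anc(d,h), knows(h,d)
round 2: derive anc(d,j) via R1 from anc(d,i), knows(i,j)
round 2: derive anc(g,d) via R1 from anc(g,h), knows(h,d)
round 2: derive anc(g,j) via R1 from anc(g,i), knows(i,j)
round 2: derive anc(h,h) via R1 from anc(h,d), knows(d,h)
round 2: derive anc(i,i) via R1 from anc(i,j), knows(j,i)

anc(d,d)
anc(d,h)
anc(d,i)
anc(d,j)
anc(f,i)
anc(f,j)
anc(g,d)
anc(g,g)
anc(g,h)
anc(g,i)
anc(g,j)
anc(h,d)
anc(h,e)
anc(h,g)
anc(h,h)
anc(i,i)
anc(i,j)
anc(j,i)
anc(j,j)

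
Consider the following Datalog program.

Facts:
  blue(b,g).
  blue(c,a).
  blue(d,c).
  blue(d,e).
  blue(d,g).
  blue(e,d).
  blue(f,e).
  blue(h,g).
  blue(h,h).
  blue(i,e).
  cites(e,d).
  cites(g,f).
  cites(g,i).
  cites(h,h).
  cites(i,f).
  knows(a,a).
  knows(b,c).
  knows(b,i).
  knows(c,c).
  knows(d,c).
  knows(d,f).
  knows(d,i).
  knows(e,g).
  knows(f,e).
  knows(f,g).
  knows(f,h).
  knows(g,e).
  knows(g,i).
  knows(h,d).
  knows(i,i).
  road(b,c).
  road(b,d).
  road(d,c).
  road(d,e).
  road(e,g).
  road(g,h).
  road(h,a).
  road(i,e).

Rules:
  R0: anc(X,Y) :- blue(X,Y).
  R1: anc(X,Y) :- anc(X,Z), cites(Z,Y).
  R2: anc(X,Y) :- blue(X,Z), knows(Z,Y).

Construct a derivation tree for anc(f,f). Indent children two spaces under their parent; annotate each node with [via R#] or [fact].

round 1: derive anc(b,g) via R0 from blue(b,g)
round 1: derive anc(c,a) via R0 from blue(c,a)
round 1: derive anc(d,c) via R0 from blue(d,c)
round 1: derive anc(d,e) via R0 from blue(d,e)
round 1: derive anc(d,g) via R0 from blue(d,g)
round 1: derive anc(e,d) via R0 from blue(e,d)
round 1: derive anc(f,e) via R0 from blue(f,e)
round 1: derive anc(h,g) via R0 from blue(h,g)
round 1: derive anc(h,h) via R0 from blue(h,h)
round 1: derive anc(i,e) via R0 from blue(i,e)
round 1: derive anc(b,e) via R2 from blue(b,g), knows(g,e)
round 1: derive anc(b,i) via R2 from blue(b,g), knows(g,i)
round 1: derive anc(d,i) via R2 from blue(d,g), knows(g,i)
round 1: derive anc(e,c) via R2 from blue(e,d), knows(d,c)
round 1: derive anc(e,f) via R2 from blue(e,d), knows(d,f)
round 1: derive anc(e,i) via R2 from blue(e,d), knows(d,i)
round 1: derive anc(f,g) via R2 from blue(f,e), knows(e,g)
round 1: derive anc(h,d) via R2 from blue(h,h), knows(h,d)
round 1: derive anc(h,e) via R2 from blue(h,g), knows(g,e)
round 1: derive anc(h,i) via R2 from blue(h,g), knows(g,i)
round 1: derive anc(i,g) via R2 from blue(i,e), knows(e,g)
round 2: derive anc(b,d) via R1 from anc(b,e), cites(e,d)
round 2: derive anc(b,f) via R1 from anc(b,g), cites(g,f)
round 2: derive anc(d,d) via R1 from anc(d,e), cites(e,d)
round 2: derive anc(d,f) via R1 from anc(d,g), cites(g,f)
round 2: derive anc(f,d) via R1 from anc(f,e), cites(e,d)
round 2: derive anc(f,f) via R1 from anc(f,g), cites(g,f)
round 2: derive anc(f,i) via R1 from anc(f,g), cites(g,i)
round 2: derive anc(h,f) via R1 from anc(h,g), cites(g,f)
round 2: derive anc(i,d) via R1 from anc(i,e), cites(e,d)
round 2: derive anc(i,f) via R1 from anc(i,g), cites(g,f)
round 2: derive anc(i,i) via R1 from anc(i,g), cites(g,i)

anc(f,f)  [via R1]
  anc(f,g)  [via R2]
    blue(f,e)  [fact]
    knows(e,g)  [fact]
  cites(g,f)  [fact]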